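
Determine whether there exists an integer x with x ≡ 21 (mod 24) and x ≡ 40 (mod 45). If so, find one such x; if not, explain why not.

No such integer exists.

Reduce both congruences modulo 3, which divides 24 and 45: they say x ≡ 21 (mod 3) and x ≡ 40 (mod 3).
These are incompatible: 21 − 40 = -19 is not divisible by 3.
Hence the system has no solution.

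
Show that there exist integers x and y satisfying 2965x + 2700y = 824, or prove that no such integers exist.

Any value of 2965x + 2700y is a multiple of gcd(2965, 2700) = 5.
However 824 leaves remainder 4 on division by 5.
Therefore 2965x + 2700y = 824 has no solution in integers.

No, no such integers exist.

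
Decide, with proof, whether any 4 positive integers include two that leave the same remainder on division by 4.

Take the 4 consecutive integers 1, 2, 3, 4: their residues mod 4 are all distinct because 4 ≤ 4.
Hence this collection has no pair with equal remainders mod 4, disproving the claim.

No; for instance {1, 2, 3, 4} is a counterexample.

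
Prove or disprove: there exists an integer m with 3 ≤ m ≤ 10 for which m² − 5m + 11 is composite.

At m = 8: 8² − 5·8 + 11 = 35 = 5·7, which is composite.

m = 8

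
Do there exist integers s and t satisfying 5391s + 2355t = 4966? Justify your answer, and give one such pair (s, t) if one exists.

Both 5391 and 2355 are divisible by gcd(5391, 2355) = 3, hence so is any combination 5391s + 2355t.
However 4966 leaves remainder 1 on division by 3.
Therefore 5391s + 2355t = 4966 has no solution in integers.

No, no such integers exist.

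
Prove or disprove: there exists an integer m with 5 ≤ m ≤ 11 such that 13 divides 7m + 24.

At m = 5, 7·5 + 24 = 59 ≡ 7 (mod 13), and each step in m adds 7, giving residues 7, 1, 8, 2, 9, 3, 10 for m = 5, 6, …, 11.
Since 0 is absent from this list, 13 ∤ 7m + 24 for every m with 5 ≤ m ≤ 11.

No such integer m in that range exists.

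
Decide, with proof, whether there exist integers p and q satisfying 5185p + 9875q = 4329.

No, no such integers exist.

Any value of 5185p + 9875q is a multiple of gcd(5185, 9875) = 5.
But 4329 is not a multiple of 5 (it leaves remainder 4).
Hence no integers p, q satisfy the equation.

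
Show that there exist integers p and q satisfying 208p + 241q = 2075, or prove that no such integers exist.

p = 127, q = -101

208 and 241 are coprime, so 208p + 241q ranges over all of ℤ.
Run the Euclidean algorithm on 241 and 208: 241 = 1·208 + 33, 208 = 6·33 + 10, 33 = 3·10 + 3, 10 = 3·3 + 1, 3 = 3·1 + 0.
Unwinding: 1 = 10 − 3·3 = 10 − 3·(33 − 3·10) = −3·33 + 10·10 = −3·33 + 10·(208 − 6·33) = 10·208 − 63·33 = 10·208 − 63·(241 − 1·208) = −63·241 + 73·208, i.e. 208·73 + 241·(-63) = 1.
Multiplying through by 2075: p = 73·2075 = 151475, q = (-63)·2075 = -130725 is a solution.
Subtracting 628·241 from p and adding 628·208 to q gives the tidier solution (127, -101).
Indeed 208·127 + 241·(-101) = 26416 − 24341 = 2075.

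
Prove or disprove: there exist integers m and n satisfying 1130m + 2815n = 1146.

There are no such integers.

gcd(1130, 2815) = 5, so every integer of the form 1130m + 2815n is a multiple of 5.
However 1146 leaves remainder 1 on division by 5.
So the equation is unsolvable over ℤ.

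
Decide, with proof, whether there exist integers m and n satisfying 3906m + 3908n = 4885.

Both 3906 and 3908 are divisible by gcd(3906, 3908) = 2, hence so is any combination 3906m + 3908n.
However 4885 leaves remainder 1 on division by 2.
Hence no integers m, n satisfy the equation.

No, no such integers exist.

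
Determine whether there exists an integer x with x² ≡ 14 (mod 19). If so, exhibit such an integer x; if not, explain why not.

Squares mod 19 repeat after x = 9 (as (−x)² = x²); for x = 0..9 they are 0, 1, 4, 9, 16, 6, 17, 11, 7, 5.
The set of squares mod 19 is therefore {0, 1, 4, 5, 6, 7, 9, 11, 16, 17}, which does not contain 14.
Hence no integer x has x² ≡ 14 (mod 19).

No, no such integer exists.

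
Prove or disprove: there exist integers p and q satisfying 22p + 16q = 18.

p = 3, q = -3

Every value of 22p + 16q is a multiple of gcd(22, 16) = 2; since 2 ∣ 18, solutions exist.
Dividing through by 2 reduces the equation to 11p + 8q = 9.
Euclidean algorithm: 11 = 1·8 + 3, 8 = 2·3 + 2, 3 = 1·2 + 1, 2 = 2·1 + 0.
Working back up the chain: 1 = 3 − 1·2 = 3 − (8 − 2·3) = −8 + 3·3 = −8 + 3·(11 − 1·8) = 3·11 − 4·8. So 11·3 + 8·(-4) = 1.
Multiplying through by 9: p = 3·9 = 27, q = (-4)·9 = -36 is a solution.
The general solution is p = 27 + 8k, q = -36 − 11k; taking k = -3 gives the smaller pair p = 3, q = -3.
Indeed 22·3 + 16·(-3) = 66 − 48 = 18.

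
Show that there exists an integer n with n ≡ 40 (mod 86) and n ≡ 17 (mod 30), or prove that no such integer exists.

Reduce both congruences modulo 2, which divides 86 and 30: they say n ≡ 40 (mod 2) and n ≡ 17 (mod 2).
These are incompatible: 40 − 17 = 23 is not divisible by 2.
Therefore no such n exists.

No, no such integer exists.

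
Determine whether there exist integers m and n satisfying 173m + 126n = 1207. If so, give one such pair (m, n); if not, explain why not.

173 and 126 are coprime, so 173m + 126n ranges over all of ℤ.
Dividing repeatedly: 173 = 1·126 + 47, 126 = 2·47 + 32, 47 = 1·32 + 15, 32 = 2·15 + 2, 15 = 7·2 + 1, 2 = 2·1 + 0.
Back-substituting, 1 = 15 − 7·2 = 15 − 7·(32 − 2·15) = −7·32 + 15·15 = −7·32 + 15·(47 − 1·32) = 15·47 − 22·32 = 15·47 − 22·(126 − 2·47) = −22·126 + 59·47 = −22·126 + 59·(173 − 1·126) = 59·173 − 81·126; that is, 173·59 + 126·(-81) = 1.
Scaling by 1207 gives the particular solution (m, n) = (71213, -97767).
The general solution is m = 71213 + 126k, n = -97767 − 173k; taking k = -565 gives the smaller pair m = 23, n = -22.
Check: 173·23 + 126·(-22) = 3979 − 2772 = 1207. ✓

m = 23, n = -22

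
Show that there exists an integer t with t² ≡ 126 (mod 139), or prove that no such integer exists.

No such integer exists.

139 is prime, so by Euler's criterion 126 is a square mod 139 iff 126^((139−1)/2) = 126^69 ≡ 1 (mod 139).
Repeated squaring mod 139: 126^2 = 15876 ≡ 30; 126^4 ≡ 30² = 900 ≡ 66; 126^8 ≡ 66² = 4356 ≡ 47; 126^16 ≡ 47² = 2209 ≡ 124; 126^32 ≡ 124² = 15376 ≡ 86; 126^64 ≡ 86² = 7396 ≡ 29.
Since 69 = 64 + 4 + 1, 126^69 ≡ 29 · 66 · 126; multiplying out mod 139: 29·66 = 1914 ≡ 107, then 107·126 = 13482 ≡ 138. Thus 126^69 ≡ 138 ≡ −1 (mod 139).
The value −1 means 126 is a non-residue modulo 139, so t² ≡ 126 (mod 139) is impossible.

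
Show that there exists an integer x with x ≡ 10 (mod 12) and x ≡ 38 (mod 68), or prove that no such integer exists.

x = 106

The moduli are not coprime: gcd(12, 68) = 4. Compatibility requires 4 ∣ (38 − 10) = 28, which holds, so solutions exist.
Put x = 10 + 12t, so we need 12t ≡ 28 (mod 68), equivalently (divide by 4) 3t ≡ 7 (mod 17).
Since 3·6 = 18 = 1·17 + 1, the inverse of 3 mod 17 is 6.
Multiplying by 6: t ≡ 6·7 = 42 ≡ 8 (mod 17).
Then x = 10 + 12·8 = 106.
Check: 106 mod 12 = 10, 106 mod 68 = 38. ✓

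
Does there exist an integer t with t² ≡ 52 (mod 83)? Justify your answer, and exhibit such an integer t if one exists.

Apply Euler's criterion with the prime 83: 52 is a quadratic residue iff 52^41 ≡ 1 (mod 83), and a non-residue iff it is ≡ −1.
Repeated squaring mod 83: 52^2 = 2704 ≡ 48; 52^4 ≡ 48² = 2304 ≡ 63; 52^8 ≡ 63² = 3969 ≡ 68; 52^16 ≡ 68² = 4624 ≡ 59; 52^32 ≡ 59² = 3481 ≡ 78.
Since 41 = 32 + 8 + 1, 52^41 ≡ 78 · 68 · 52; multiplying out mod 83: 78·68 = 5304 ≡ 75, then 75·52 = 3900 ≡ 82. Thus 52^41 ≡ 82 ≡ −1 (mod 83).
The value −1 means 52 is a non-residue modulo 83, so t² ≡ 52 (mod 83) is impossible.

No such integer exists.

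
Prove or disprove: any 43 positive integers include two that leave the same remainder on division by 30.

Partition the integers by their residue mod 30; there are 30 classes.
With 43 integers and only 30 classes, the pigeonhole principle forces two of them, say a and b, into the same class.
So a and b have equal remainders mod 30, which is exactly what was to be shown.

Yes.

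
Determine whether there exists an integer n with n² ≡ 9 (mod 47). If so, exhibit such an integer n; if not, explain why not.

Take n = 3. Then 3² = 9, and since 0 ≤ 9 < 47 this is already reduced: 3² ≡ 9 (mod 47).

n = 3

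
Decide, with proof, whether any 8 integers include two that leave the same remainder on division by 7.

Partition the integers by their residue mod 7; there are 7 classes.
Since 8 > 7, two of the 8 integers must share a residue class by the pigeonhole principle; call them a and b.
That is, a and b leave the same remainder on division by 7, as claimed.

Yes.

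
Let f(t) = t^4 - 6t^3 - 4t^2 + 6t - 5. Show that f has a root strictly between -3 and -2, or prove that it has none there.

No.

The endpoint values f(-3) = 184 and f(-2) = 31 are both positive. Claim: f(t) > 0 for every t in (-3, -2).
Shift to the endpoint -2: with t = -2 − u (0 < u < 1), one computes f(-2 − u) = u^4 + 14u^3 + 56u^2 + 82u + 31.
The nonzero coefficients here are all positive, so for u > 0 every term is positive (or zero), and the constant term 31 is strictly positive.
Therefore f(t) > 0 throughout (-3, -2), and f has no zero there.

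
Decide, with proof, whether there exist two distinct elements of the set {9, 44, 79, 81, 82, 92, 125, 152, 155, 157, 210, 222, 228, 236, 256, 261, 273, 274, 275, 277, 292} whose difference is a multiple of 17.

Yes: 92 and 228.

Both 92 and 228 leave remainder 7 on division by 17; their difference 136 = 8·17 is a multiple of 17.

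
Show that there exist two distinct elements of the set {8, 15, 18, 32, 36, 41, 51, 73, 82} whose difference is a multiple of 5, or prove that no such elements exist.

Reduce each element mod 5: 8↦3, 15↦0, 18↦3, 32↦2, 36↦1, 41↦1, 51↦1, 73↦3, 82↦2. The residue 3 repeats (at 8 and 18), and 18 − 8 = 10 = 2·5.

8 and 18 are such a pair.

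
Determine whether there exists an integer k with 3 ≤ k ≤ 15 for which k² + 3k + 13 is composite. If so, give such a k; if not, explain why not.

k = 10

At k = 10: 10² + 3·10 + 13 = 143 = 11·13, which is composite.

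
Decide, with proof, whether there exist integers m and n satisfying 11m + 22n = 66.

m = 0, n = 3

Since gcd(11, 22) = 11 and 66 = 11·6, Bézout's identity guarantees a solution.
Dividing through by 11 reduces the equation to 1m + 2n = 6.
With a unit coefficient on m, (m, n) = (6, 0) is an immediate solution.
The general solution is m = 6 + 2k, n = 0 − 1k; taking k = -3 gives the smaller pair m = 0, n = 3.
Check: 11·0 + 22·3 = 0 + 66 = 66. ✓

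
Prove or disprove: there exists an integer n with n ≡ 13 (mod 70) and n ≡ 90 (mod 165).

No such integer exists.

gcd(70, 165) = 5. If n ≡ 13 (mod 70) and n ≡ 90 (mod 165), then n ≡ 13 (mod 5) and n ≡ 90 (mod 5).
However 13 ≡ 3 and 90 ≡ 0 (mod 5), and 3 ≠ 0.
Therefore no such n exists.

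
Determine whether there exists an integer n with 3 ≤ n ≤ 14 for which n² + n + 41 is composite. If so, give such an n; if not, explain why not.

There is no such integer n in that range.

The values for n = 3, 4, …, 14 are 53, 61, 71, 83, 97, 113, 131, 151, 173, 197, 223, 251, and each of these is prime.
So no value in the range makes the expression composite.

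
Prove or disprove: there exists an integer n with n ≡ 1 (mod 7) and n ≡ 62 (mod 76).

gcd(7, 76) = 1, so the Chinese Remainder Theorem guarantees exactly one residue class mod 532 satisfying both.
Write n = 1 + 7t and require 1 + 7t ≡ 62 (mod 76), i.e. 7t ≡ 61 (mod 76).
Note 7·11 = 77 ≡ 1 (mod 76) (as 77 − 1 = 1·76), so 7⁻¹ ≡ 11.
Multiplying by 11: t ≡ 11·61 = 671 ≡ 63 (mod 76).
Taking t = 63 gives n = 1 + 7·63 = 442.
Check: 442 mod 7 = 1, 442 mod 76 = 62. ✓

n = 442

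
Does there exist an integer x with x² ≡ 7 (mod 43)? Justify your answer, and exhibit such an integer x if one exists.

Apply Euler's criterion with the prime 43: 7 is a quadratic residue iff 7^21 ≡ 1 (mod 43), and a non-residue iff it is ≡ −1.
Repeated squaring mod 43: 7^2 = 49 ≡ 6; 7^4 ≡ 6² = 36 ≡ 36; 7^8 ≡ 36² = 1296 ≡ 6; 7^16 ≡ 6² = 36 ≡ 36.
Since 21 = 16 + 4 + 1, 7^21 ≡ 36 · 36 · 7; multiplying out mod 43: 36·36 = 1296 ≡ 6, then 6·7 = 42 ≡ 42. Thus 7^21 ≡ 42 ≡ −1 (mod 43).
By Euler's criterion 7 is a quadratic non-residue mod 43: no x satisfies x² ≡ 7 (mod 43).

There is no such integer.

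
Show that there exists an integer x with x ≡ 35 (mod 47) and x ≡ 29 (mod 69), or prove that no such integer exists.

The moduli 47 and 69 are coprime, so by the Chinese Remainder Theorem a unique solution modulo 3243 exists.
Any solution of the first congruence is x = 35 + 47t; substituting into the second, 47t ≡ 29 − 35 ≡ 63 (mod 69).
Invert 47 mod 69 by the Euclidean algorithm: 69 = 1·47 + 22, 47 = 2·22 + 3, 22 = 7·3 + 1, 3 = 3·1 + 0; back-substituting, 1 = 22 − 7·3 = 22 − 7·(47 − 2·22) = −7·47 + 15·22 = −7·47 + 15·(69 − 1·47) = 15·69 − 22·47. Hence 47·(-22) ≡ 1, so 47⁻¹ ≡ -22 ≡ 47 (mod 69).
Therefore t ≡ 47·63 = 2961 ≡ 63 (mod 69).
Taking t = 63 gives x = 35 + 47·63 = 2996.
Indeed 2996 ≡ 35 (mod 47) and 2996 ≡ 29 (mod 69).

x = 2996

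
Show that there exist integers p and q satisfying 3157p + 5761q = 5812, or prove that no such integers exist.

Both 3157 and 5761 are divisible by gcd(3157, 5761) = 7, hence so is any combination 3157p + 5761q.
However 5812 leaves remainder 2 on division by 7.
Therefore 3157p + 5761q = 5812 has no solution in integers.

No such integers exist.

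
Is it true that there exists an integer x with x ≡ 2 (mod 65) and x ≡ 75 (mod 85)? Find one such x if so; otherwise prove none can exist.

There is no such integer.

Both moduli are multiples of 5 = gcd(65, 85), so any solution would satisfy x ≡ 2 and x ≡ 75 modulo 5 simultaneously.
However 2 ≡ 2 and 75 ≡ 0 (mod 5), and 2 ≠ 0.
Hence the system has no solution.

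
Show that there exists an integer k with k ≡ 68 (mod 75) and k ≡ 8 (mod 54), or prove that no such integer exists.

The moduli are not coprime: gcd(75, 54) = 3. Compatibility requires 3 ∣ (8 − 68) = -60, which holds, so solutions exist.
Write k = 68 + 75t. Then 75t ≡ 8 − 68 ≡ 48 (mod 54); dividing through by 3 gives 25t ≡ 16 (mod 18).
25 ≡ 7 (mod 18), so this reads 7t ≡ 16 (mod 18). Since 7·13 = 91 = 5·18 + 1, the inverse of 7 mod 18 is 13.
Therefore t ≡ 13·16 = 208 ≡ 10 (mod 18).
Then k = 68 + 75·10 = 818.
Verify: 818 = 10·75 + 68 and 818 = 15·54 + 8. ✓

k = 818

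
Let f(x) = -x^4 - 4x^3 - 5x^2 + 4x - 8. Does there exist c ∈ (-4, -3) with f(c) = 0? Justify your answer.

The endpoint values f(-4) = -104 and f(-3) = -38 are both negative. Claim: f(x) < 0 for every x in (-4, -3).
Substitute x = -3 − u, where 0 < u < 1 on the interval. Expanding, f(-3 − u) = -u^4 - 8u^3 - 23u^2 - 34u - 38.
The nonzero coefficients here are all negative, so for u > 0 every term is negative (or zero), and the constant term -38 is strictly negative.
So f is strictly negative on (-4, -3); no root exists in the interval.

f has no root in that interval.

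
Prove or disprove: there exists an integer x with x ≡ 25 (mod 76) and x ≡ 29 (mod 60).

x = 329

The moduli are not coprime: gcd(76, 60) = 4. Compatibility requires 4 ∣ (29 − 25) = 4, which holds, so solutions exist.
The integers ≡ 25 (mod 76) are 25, 101, 177, 253, 329, …; their remainders mod 60 are 25, 41, 57, 13, 29, so x = 329 is the first that is ≡ 29 (mod 60).
Indeed 329 ≡ 25 (mod 76) and 329 ≡ 29 (mod 60).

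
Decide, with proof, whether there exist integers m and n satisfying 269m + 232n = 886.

Since gcd(269, 232) = 1, every integer is an integer combination of 269 and 232.
Run the Euclidean algorithm on 269 and 232: 269 = 1·232 + 37, 232 = 6·37 + 10, 37 = 3·10 + 7, 10 = 1·7 + 3, 7 = 2·3 + 1, 3 = 3·1 + 0.
Unwinding: 1 = 7 − 2·3 = 7 − 2·(10 − 1·7) = −2·10 + 3·7 = −2·10 + 3·(37 − 3·10) = 3·37 − 11·10 = 3·37 − 11·(232 − 6·37) = −11·232 + 69·37 = −11·232 + 69·(269 − 1·232) = 69·269 − 80·232, i.e. 269·69 + 232·(-80) = 1.
Scaling by 886 gives the particular solution (m, n) = (61134, -70880).
Subtracting 263·232 from m and adding 263·269 to n gives the tidier solution (118, -133).
Check: 269·118 + 232·(-133) = 31742 − 30856 = 886. ✓

m = 118, n = -133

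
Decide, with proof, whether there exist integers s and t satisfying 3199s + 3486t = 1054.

No, no such integers exist.

gcd(3199, 3486) = 7, so every integer of the form 3199s + 3486t is a multiple of 7.
However 1054 leaves remainder 4 on division by 7.
So the equation is unsolvable over ℤ.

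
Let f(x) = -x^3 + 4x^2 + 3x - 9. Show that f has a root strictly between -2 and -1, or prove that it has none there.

f(-2) = 9 and f(-1) = -7, which have opposite signs.
f is continuous everywhere (it is a polynomial), in particular on [-2, -1].
By the Intermediate Value Theorem, f takes the value 0 somewhere in the open interval.

Such a root exists.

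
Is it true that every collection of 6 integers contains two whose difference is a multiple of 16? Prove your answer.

No, the set {9, 10, 11, 12, 13, 14} is a counterexample.

Consider the 6 integers 9, 10, …, 14. They lie in distinct residue classes modulo 16, since 6 ≤ 16.
Any two of them differ by at most 5 < 16 and by at least 1, so no difference is a multiple of 16.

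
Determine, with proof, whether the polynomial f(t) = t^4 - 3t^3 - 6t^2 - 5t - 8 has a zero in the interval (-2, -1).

f(-2) = 18 and f(-1) = -5, which have opposite signs.
As a polynomial, f is continuous on every closed interval.
By the Intermediate Value Theorem, f takes the value 0 somewhere in the open interval.

Yes, f has a root in the interval.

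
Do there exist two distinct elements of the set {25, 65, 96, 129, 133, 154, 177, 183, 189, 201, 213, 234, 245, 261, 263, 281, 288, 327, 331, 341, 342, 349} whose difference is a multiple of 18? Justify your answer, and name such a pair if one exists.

Yes: 25 and 133.

Both 25 and 133 leave remainder 7 on division by 18; their difference 108 = 6·18 is a multiple of 18.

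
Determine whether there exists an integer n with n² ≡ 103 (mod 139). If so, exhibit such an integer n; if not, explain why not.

Apply Euler's criterion with the prime 139: 103 is a quadratic residue iff 103^69 ≡ 1 (mod 139), and a non-residue iff it is ≡ −1.
Squaring successively (mod 139): 103^2 = 10609 ≡ 45; 103^4 ≡ 45² = 2025 ≡ 79; 103^8 ≡ 79² = 6241 ≡ 125; 103^16 ≡ 125² = 15625 ≡ 57; 103^32 ≡ 57² = 3249 ≡ 52; 103^64 ≡ 52² = 2704 ≡ 63.
Since 69 = 64 + 4 + 1, 103^69 ≡ 63 · 79 · 103; multiplying out mod 139: 63·79 = 4977 ≡ 112, then 112·103 = 11536 ≡ 138. Thus 103^69 ≡ 138 ≡ −1 (mod 139).
By Euler's criterion 103 is a quadratic non-residue mod 139: no n satisfies n² ≡ 103 (mod 139).

No, no such integer exists.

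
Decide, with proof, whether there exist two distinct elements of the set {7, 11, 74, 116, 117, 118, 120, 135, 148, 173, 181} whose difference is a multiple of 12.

Two integers differ by a multiple of 12 exactly when they have the same residue mod 12. The residues are 7↦7, 11↦11, 74↦2, 116↦8, 117↦9, 118↦10, 120↦0, 135↦3, 148↦4, 173↦5, 181↦1.
No residue repeats among the 11 elements, so no pair has difference ≡ 0 (mod 12).

No such pair exists.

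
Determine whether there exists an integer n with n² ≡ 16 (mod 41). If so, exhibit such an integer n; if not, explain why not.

Take n = 4. Then 4² = 16, and since 0 ≤ 16 < 41 this is already reduced: 4² ≡ 16 (mod 41).

n = 4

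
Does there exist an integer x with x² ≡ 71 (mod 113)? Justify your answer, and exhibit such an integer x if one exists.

There is no such integer.

113 is prime, so by Euler's criterion 71 is a square mod 113 iff 71^((113−1)/2) = 71^56 ≡ 1 (mod 113).
Repeated squaring mod 113: 71^2 = 5041 ≡ 69; 71^4 ≡ 69² = 4761 ≡ 15; 71^8 ≡ 15² = 225 ≡ 112; 71^16 ≡ 112² = 12544 ≡ 1; 71^32 ≡ 1² = 1 ≡ 1.
Since 56 = 32 + 16 + 8, 71^56 ≡ 1 · 1 · 112; multiplying out mod 113: 1·1 = 1 ≡ 1, then 1·112 = 112 ≡ 112. Thus 71^56 ≡ 112 ≡ −1 (mod 113).
By Euler's criterion 71 is a quadratic non-residue mod 113: no x satisfies x² ≡ 71 (mod 113).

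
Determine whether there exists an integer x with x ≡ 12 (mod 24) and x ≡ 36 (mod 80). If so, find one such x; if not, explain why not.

Here gcd(24, 80) = 8, and both 12 and 36 leave remainder 4 mod 8, so the system is consistent.
The integers ≡ 12 (mod 24) are 12, 36, …; their remainders mod 80 are 12, 36, so x = 36 is the first that is ≡ 36 (mod 80).
Check: 36 mod 24 = 12, 36 mod 80 = 36. ✓

x = 36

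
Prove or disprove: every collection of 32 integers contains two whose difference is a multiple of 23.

Yes, this is always true.

There are exactly 23 possible remainders on division by 23.
With 32 integers and only 23 classes, the pigeonhole principle forces two of them, say a and b, into the same class.
Their difference a − b is then a multiple of 23.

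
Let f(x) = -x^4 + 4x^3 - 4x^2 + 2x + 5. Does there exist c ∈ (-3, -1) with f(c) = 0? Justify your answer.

No such root exists.

f(-3) = -226 and f(-1) = -6, both negative, so a sign-change argument is unavailable; we show f keeps this sign on the whole interval.
Shift to the endpoint -1: with x = -1 − u (0 < u < 2), one computes f(-1 − u) = -u^4 - 8u^3 - 22u^2 - 26u - 6.
All 5 nonzero coefficients of this polynomial in u are negative; hence for u > 0 the value is a sum of negative terms (the constant -6 among them).
So f is strictly negative on (-3, -1); no root exists in the interval.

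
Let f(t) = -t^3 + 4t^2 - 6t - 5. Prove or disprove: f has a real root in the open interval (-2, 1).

f(-2) = 31 and f(1) = -8, which have opposite signs.
Since f is a polynomial it is continuous on [-2, 1].
By the Intermediate Value Theorem f must vanish at some point of (-2, 1).

Yes, f has a root in the interval.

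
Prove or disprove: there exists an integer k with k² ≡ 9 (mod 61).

Take k = 58. Then 58² = 3364 = 55·61 + 9, so 58² ≡ 9 (mod 61).

k = 58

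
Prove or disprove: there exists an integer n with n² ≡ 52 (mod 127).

Take n = 68. Then 68² = 4624 = 36·127 + 52, so 68² ≡ 52 (mod 127).

n = 68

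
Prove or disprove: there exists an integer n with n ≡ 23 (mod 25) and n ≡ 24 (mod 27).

n = 348

gcd(25, 27) = 1, so the Chinese Remainder Theorem guarantees exactly one residue class mod 675 satisfying both.
Any solution of the first congruence is n = 23 + 25t; substituting into the second, 25t ≡ 24 − 23 ≡ 1 (mod 27).
Since 25·13 = 325 = 12·27 + 1, the inverse of 25 mod 27 is 13.
Therefore t ≡ 13·1 = 13 (mod 27).
With t = 13: n = 23 + 25·13 = 348.
Verify: 348 = 13·25 + 23 and 348 = 12·27 + 24. ✓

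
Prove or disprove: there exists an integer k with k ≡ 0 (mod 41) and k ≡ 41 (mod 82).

Here gcd(41, 82) = 41, and both 0 and 41 leave remainder 0 mod 41, so the system is consistent.
List candidates k ≡ 0 (mod 41): 0, 41. Modulo 82 these are 0, 41; 41 gives 41 as required.
Verify: 41 = 1·41 + 0 and 41 = 0·82 + 41. ✓

k = 41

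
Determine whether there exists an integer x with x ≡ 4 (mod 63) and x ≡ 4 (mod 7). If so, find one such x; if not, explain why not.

x = 4

Here gcd(63, 7) = 7, and both 4 and 4 leave remainder 4 mod 7, so the system is consistent.
The smallest candidate x = 4 works directly: 4 ≡ 4 (mod 7).
Indeed 4 ≡ 4 (mod 63) and 4 ≡ 4 (mod 7).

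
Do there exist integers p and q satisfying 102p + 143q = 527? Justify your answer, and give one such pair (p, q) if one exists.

p = 29, q = -17

102 and 143 are coprime, so 102p + 143q ranges over all of ℤ.
Run the Euclidean algorithm on 143 and 102: 143 = 1·102 + 41, 102 = 2·41 + 20, 41 = 2·20 + 1, 20 = 20·1 + 0.
Working back up the chain: 1 = 41 − 2·20 = 41 − 2·(102 − 2·41) = −2·102 + 5·41 = −2·102 + 5·(143 − 1·102) = 5·143 − 7·102. So 102·(-7) + 143·5 = 1.
Times 527: 102·(-3689) + 143·2635 = 527, so (-3689, 2635) solves it.
The general solution is p = -3689 + 143k, q = 2635 − 102k; taking k = 26 gives the smaller pair p = 29, q = -17.
Indeed 102·29 + 143·(-17) = 2958 − 2431 = 527.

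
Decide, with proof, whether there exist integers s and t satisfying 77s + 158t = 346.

s = 64, t = -29

Since gcd(77, 158) = 1, every integer is an integer combination of 77 and 158.
Dividing repeatedly: 158 = 2·77 + 4, 77 = 19·4 + 1, 4 = 4·1 + 0.
Unwinding: 1 = 77 − 19·4 = 77 − 19·(158 − 2·77) = −19·158 + 39·77, i.e. 77·39 + 158·(-19) = 1.
Scaling by 346 gives the particular solution (s, t) = (13494, -6574).
Shifting by a multiple of (158, −77) keeps it a solution: s = 13494 − 85·158 = 64, t = -6574 + 85·77 = -29.
Check: 77·64 + 158·(-29) = 4928 − 4582 = 346. ✓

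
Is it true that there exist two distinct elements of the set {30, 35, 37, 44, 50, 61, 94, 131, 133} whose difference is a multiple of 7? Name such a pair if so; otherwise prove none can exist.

Yes: 30 and 37.

30 mod 7 = 2 and 37 mod 7 = 2, so 37 − 30 = 7 = 1·7.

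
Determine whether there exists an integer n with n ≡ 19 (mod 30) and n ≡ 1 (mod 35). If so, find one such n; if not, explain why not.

No such integer exists.

gcd(30, 35) = 5. If n ≡ 19 (mod 30) and n ≡ 1 (mod 35), then n ≡ 19 (mod 5) and n ≡ 1 (mod 5).
But 19 mod 5 = 4 while 1 mod 5 = 1, a contradiction.
Hence the system has no solution.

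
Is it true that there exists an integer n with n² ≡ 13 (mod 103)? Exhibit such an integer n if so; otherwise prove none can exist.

n = 61

Take n = 61. Then 61² = 3721 = 36·103 + 13, so 61² ≡ 13 (mod 103).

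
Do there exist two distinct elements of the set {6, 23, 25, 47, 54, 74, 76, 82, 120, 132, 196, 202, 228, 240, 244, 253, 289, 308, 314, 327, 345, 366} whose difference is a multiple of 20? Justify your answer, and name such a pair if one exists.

6 and 366 are such a pair.

Reduce each element mod 20: 6↦6, 23↦3, 25↦5, 47↦7, 54↦14, 74↦14, 76↦16, 82↦2, 120↦0, 132↦12, 196↦16, 202↦2, 228↦8, 240↦0, 244↦4, 253↦13, 289↦9, 308↦8, 314↦14, 327↦7, 345↦5, 366↦6. The residue 6 repeats (at 6 and 366), and 366 − 6 = 360 = 18·20.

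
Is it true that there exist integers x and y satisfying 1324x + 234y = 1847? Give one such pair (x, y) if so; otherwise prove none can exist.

No, no such integers exist.

Both 1324 and 234 are divisible by gcd(1324, 234) = 2, hence so is any combination 1324x + 234y.
However 1847 leaves remainder 1 on division by 2.
So the equation is unsolvable over ℤ.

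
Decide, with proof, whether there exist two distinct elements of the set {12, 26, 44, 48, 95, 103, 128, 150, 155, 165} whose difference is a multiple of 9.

Yes: 12 and 48.

Both 12 and 48 leave remainder 3 on division by 9; their difference 36 = 4·9 is a multiple of 9.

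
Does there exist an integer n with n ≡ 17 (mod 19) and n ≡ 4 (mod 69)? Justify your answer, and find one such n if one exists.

n = 625

gcd(19, 69) = 1, so the Chinese Remainder Theorem guarantees exactly one residue class mod 1311 satisfying both.
Write n = 17 + 19t and require 17 + 19t ≡ 4 (mod 69), i.e. 19t ≡ 56 (mod 69).
Since 19·40 = 760 = 11·69 + 1, the inverse of 19 mod 69 is 40.
Therefore t ≡ 40·56 = 2240 ≡ 32 (mod 69).
Taking t = 32 gives n = 17 + 19·32 = 625.
Verify: 625 = 32·19 + 17 and 625 = 9·69 + 4. ✓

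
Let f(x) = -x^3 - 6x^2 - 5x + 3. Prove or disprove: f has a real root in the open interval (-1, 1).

Yes, f has a root in the interval.

f(-1) = 3 and f(1) = -9, which have opposite signs.
f is continuous everywhere (it is a polynomial), in particular on [-1, 1].
By the Intermediate Value Theorem f must vanish at some point of (-1, 1).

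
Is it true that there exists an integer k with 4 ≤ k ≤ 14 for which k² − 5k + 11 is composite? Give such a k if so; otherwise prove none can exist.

At k = 8: 8² − 5·8 + 11 = 35 = 5·7, which is composite.

k = 8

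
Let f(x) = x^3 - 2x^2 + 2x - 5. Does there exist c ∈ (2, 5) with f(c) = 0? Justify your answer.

f(2) = -1 and f(5) = 80, which have opposite signs.
Since f is a polynomial it is continuous on [2, 5].
So by the Intermediate Value Theorem there is a c strictly between 2 and 5 with f(c) = 0.

Yes, such a c exists.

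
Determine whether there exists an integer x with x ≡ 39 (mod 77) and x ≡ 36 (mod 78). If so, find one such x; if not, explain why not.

Since 77 and 78 share no common factor, CRT says the pair of congruences has a solution (unique mod 6006).
Any solution of the first congruence is x = 39 + 77t; substituting into the second, 77t ≡ 36 − 39 ≡ 75 (mod 78).
Note 77·77 = 5929 ≡ 1 (mod 78) (as 5929 − 1 = 76·78), so 77⁻¹ ≡ 77.
Multiplying by 77: t ≡ 77·75 = 5775 ≡ 3 (mod 78).
Taking t = 3 gives x = 39 + 77·3 = 270.
Indeed 270 ≡ 39 (mod 77) and 270 ≡ 36 (mod 78).

x = 270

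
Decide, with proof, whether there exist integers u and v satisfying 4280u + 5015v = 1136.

There are no such integers.

Both 4280 and 5015 are divisible by gcd(4280, 5015) = 5, hence so is any combination 4280u + 5015v.
However 1136 leaves remainder 1 on division by 5.
Hence no integers u, v satisfy the equation.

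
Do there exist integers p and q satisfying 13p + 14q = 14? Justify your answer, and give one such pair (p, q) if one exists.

p = 0, q = 1

Since gcd(13, 14) = 1, every integer is an integer combination of 13 and 14.
Dividing repeatedly: 14 = 1·13 + 1, 13 = 13·1 + 0.
Working back up the chain: 1 = 14 − 1·13. So 13·(-1) + 14·1 = 1.
Scaling by 14 gives the particular solution (p, q) = (-14, 14).
The general solution is p = -14 + 14k, q = 14 − 13k; taking k = 1 gives the smaller pair p = 0, q = 1.
Indeed 13·0 + 14·1 = 0 + 14 = 14.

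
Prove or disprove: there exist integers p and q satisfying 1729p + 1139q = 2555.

p = 458, q = -693

Since gcd(1729, 1139) = 1, every integer is an integer combination of 1729 and 1139.
Dividing repeatedly: 1729 = 1·1139 + 590, 1139 = 1·590 + 549, 590 = 1·549 + 41, 549 = 13·41 + 16, 41 = 2·16 + 9, 16 = 1·9 + 7, 9 = 1·7 + 2, 7 = 3·2 + 1, 2 = 2·1 + 0.
Unwinding: 1 = 7 − 3·2 = 7 − 3·(9 − 1·7) = −3·9 + 4·7 = −3·9 + 4·(16 − 1·9) = 4·16 − 7·9 = 4·16 − 7·(41 − 2·16) = −7·41 + 18·16 = −7·41 + 18·(549 − 13·41) = 18·549 − 241·41 = 18·549 − 241·(590 − 1·549) = −241·590 + 259·549 = −241·590 + 259·(1139 − 1·590) = 259·1139 − 500·590 = 259·1139 − 500·(1729 − 1·1139) = −500·1729 + 759·1139, i.e. 1729·(-500) + 1139·759 = 1.
Scaling by 2555 gives the particular solution (p, q) = (-1277500, 1939245).
The general solution is p = -1277500 + 1139k, q = 1939245 − 1729k; taking k = 1122 gives the smaller pair p = 458, q = -693.
Indeed 1729·458 + 1139·(-693) = 791882 − 789327 = 2555.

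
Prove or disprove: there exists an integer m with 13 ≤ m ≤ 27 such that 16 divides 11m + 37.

m = 17 works, since 11·17 + 37 = 224 = 14·16.

m = 17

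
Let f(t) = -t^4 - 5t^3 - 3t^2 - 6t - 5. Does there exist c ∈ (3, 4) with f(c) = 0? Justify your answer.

The endpoint values f(3) = -266 and f(4) = -653 are both negative. Claim: f(t) < 0 for every t in (3, 4).
Substitute t = 3 + u, where 0 < u < 1 on the interval. Expanding, f(3 + u) = -u^4 - 17u^3 - 102u^2 - 267u - 266.
The nonzero coefficients here are all negative, so for u > 0 every term is negative (or zero), and the constant term -266 is strictly negative.
Therefore f(t) < 0 throughout (3, 4), and f has no zero there.

No.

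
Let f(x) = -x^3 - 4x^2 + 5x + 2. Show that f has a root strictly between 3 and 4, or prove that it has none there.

f has no root in that interval.

f(3) = -46 and f(4) = -106, both negative, so a sign-change argument is unavailable; we show f keeps this sign on the whole interval.
Shift to the endpoint 3: with x = 3 + u (0 < u < 1), one computes f(3 + u) = -u^3 - 13u^2 - 46u - 46.
All 4 nonzero coefficients of this polynomial in u are negative; hence for u > 0 the value is a sum of negative terms (the constant -46 among them).
Therefore f(x) < 0 throughout (3, 4), and f has no zero there.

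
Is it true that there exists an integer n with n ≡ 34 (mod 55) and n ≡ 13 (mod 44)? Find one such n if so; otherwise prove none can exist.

gcd(55, 44) = 11. If n ≡ 34 (mod 55) and n ≡ 13 (mod 44), then n ≡ 34 (mod 11) and n ≡ 13 (mod 11).
But 34 mod 11 = 1 while 13 mod 11 = 2, a contradiction.
So no integer satisfies both congruences.

No such integer exists.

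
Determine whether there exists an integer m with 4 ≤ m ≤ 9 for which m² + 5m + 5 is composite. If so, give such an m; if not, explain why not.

m = 5

At m = 5: 5² + 5·5 + 5 = 55 = 5·11, which is composite.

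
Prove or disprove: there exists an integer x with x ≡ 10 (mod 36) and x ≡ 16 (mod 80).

No, no such integer exists.

Both moduli are multiples of 4 = gcd(36, 80), so any solution would satisfy x ≡ 10 and x ≡ 16 modulo 4 simultaneously.
However 10 ≡ 2 and 16 ≡ 0 (mod 4), and 2 ≠ 0.
So no integer satisfies both congruences.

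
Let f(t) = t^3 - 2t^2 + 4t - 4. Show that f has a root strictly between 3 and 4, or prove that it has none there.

Evaluate at the endpoints: f(3) = 17, f(4) = 44 — same sign (positive).
The derivative f'(t) = 3t^2 - 4t + 4 is a quadratic with discriminant (-4)² − 4·3·4 = -32 < 0; it never vanishes, so it is always positive (sign of the leading coefficient).
Hence f is strictly increasing on ℝ, and in particular on [3, 4]. A strictly monotone function with same-sign endpoint values stays positive on the whole interval, so f has no zero in (3, 4).

No such root exists.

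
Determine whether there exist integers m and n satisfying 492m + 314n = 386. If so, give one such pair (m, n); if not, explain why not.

m = 138, n = -215

Every value of 492m + 314n is a multiple of gcd(492, 314) = 2; since 2 ∣ 386, solutions exist.
Dividing through by 2 reduces the equation to 246m + 157n = 193.
Run the Euclidean algorithm on 246 and 157: 246 = 1·157 + 89, 157 = 1·89 + 68, 89 = 1·68 + 21, 68 = 3·21 + 5, 21 = 4·5 + 1, 5 = 5·1 + 0.
Working back up the chain: 1 = 21 − 4·5 = 21 − 4·(68 − 3·21) = −4·68 + 13·21 = −4·68 + 13·(89 − 1·68) = 13·89 − 17·68 = 13·89 − 17·(157 − 1·89) = −17·157 + 30·89 = −17·157 + 30·(246 − 1·157) = 30·246 − 47·157. So 246·30 + 157·(-47) = 1.
Times 193: 246·5790 + 157·(-9071) = 193, so (5790, -9071) solves it.
The general solution is m = 5790 + 157k, n = -9071 − 246k; taking k = -36 gives the smaller pair m = 138, n = -215.
Check: 492·138 + 314·(-215) = 67896 − 67510 = 386. ✓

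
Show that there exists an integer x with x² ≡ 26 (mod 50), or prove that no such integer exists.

x = 24 works: 24² = 576, and 576 − 26 = 550 = 11·50.

x = 24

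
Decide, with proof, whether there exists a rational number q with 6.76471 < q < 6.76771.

q = 203/30

Multiplying by 30: 30·6.76471 = 202.94130 and 30·6.76771 = 203.03130, so the integer 203 lies strictly between them.
Dividing back, 6.76471 < 203/30 < 6.76771, and 203/30 is rational.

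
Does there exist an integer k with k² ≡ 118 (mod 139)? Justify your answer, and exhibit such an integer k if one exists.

k = 37

k = 37 works: 37² = 1369, and 1369 − 118 = 1251 = 9·139.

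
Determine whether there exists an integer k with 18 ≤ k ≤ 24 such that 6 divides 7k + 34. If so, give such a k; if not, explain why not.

For k = 18, 19 the values 160, 167 are not multiples of 6. Try k = 20: 7·20 + 34 = 174 = 29·6, which is divisible by 6.

k = 20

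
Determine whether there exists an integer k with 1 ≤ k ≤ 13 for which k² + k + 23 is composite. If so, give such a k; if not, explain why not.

k = 1

At k = 1: 1² + 1 + 23 = 25 = 5·5, which is composite.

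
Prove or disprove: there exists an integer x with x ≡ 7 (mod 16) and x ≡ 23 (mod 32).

The moduli are not coprime: gcd(16, 32) = 16. Compatibility requires 16 ∣ (23 − 7) = 16, which holds, so solutions exist.
Step through x = 7, 7 + 16, 7 + 2·16, …: the values 7, 23 reduce mod 32 to 7, 23. The value 23 hits 23.
Indeed 23 ≡ 7 (mod 16) and 23 ≡ 23 (mod 32).

x = 23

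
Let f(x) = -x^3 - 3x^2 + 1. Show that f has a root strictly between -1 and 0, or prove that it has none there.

f(-1) = -1 and f(0) = 1, which have opposite signs.
f is continuous everywhere (it is a polynomial), in particular on [-1, 0].
By the Intermediate Value Theorem f must vanish at some point of (-1, 0).

Yes, f has a root in the interval.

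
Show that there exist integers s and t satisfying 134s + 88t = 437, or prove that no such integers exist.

Any value of 134s + 88t is a multiple of gcd(134, 88) = 2.
However 437 leaves remainder 1 on division by 2.
So the equation is unsolvable over ℤ.

There are no such integers.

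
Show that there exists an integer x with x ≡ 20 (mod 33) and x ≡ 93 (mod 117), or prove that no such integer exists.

Both moduli are multiples of 3 = gcd(33, 117), so any solution would satisfy x ≡ 20 and x ≡ 93 modulo 3 simultaneously.
But 20 mod 3 = 2 while 93 mod 3 = 0, a contradiction.
Therefore no such x exists.

No such integer exists.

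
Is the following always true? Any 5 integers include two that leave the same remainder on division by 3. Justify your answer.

Yes, this is always true.

Partition the integers by their residue mod 3; there are 3 classes.
Since 5 > 3, two of the 5 integers must share a residue class by the pigeonhole principle; call them a and b.
That is, a and b leave the same remainder on division by 3, as claimed.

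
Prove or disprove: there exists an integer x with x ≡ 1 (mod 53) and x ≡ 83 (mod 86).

x = 1803

gcd(53, 86) = 1, so the Chinese Remainder Theorem guarantees exactly one residue class mod 4558 satisfying both.
Any solution of the first congruence is x = 1 + 53t; substituting into the second, 53t ≡ 83 − 1 ≡ 82 (mod 86).
Invert 53 mod 86 by the Euclidean algorithm: 86 = 1·53 + 33, 53 = 1·33 + 20, 33 = 1·20 + 13, 20 = 1·13 + 7, 13 = 1·7 + 6, 7 = 1·6 + 1, 6 = 6·1 + 0; back-substituting, 1 = 7 − 1·6 = 7 − (13 − 1·7) = −13 + 2·7 = −13 + 2·(20 − 1·13) = 2·20 − 3·13 = 2·20 − 3·(33 − 1·20) = −3·33 + 5·20 = −3·33 + 5·(53 − 1·33) = 5·53 − 8·33 = 5·53 − 8·(86 − 1·53) = −8·86 + 13·53. Hence 53·13 ≡ 1, so 53⁻¹ ≡ 13 (mod 86).
Multiplying by 13: t ≡ 13·82 = 1066 ≡ 34 (mod 86).
With t = 34: x = 1 + 53·34 = 1803.
Indeed 1803 ≡ 1 (mod 53) and 1803 ≡ 83 (mod 86).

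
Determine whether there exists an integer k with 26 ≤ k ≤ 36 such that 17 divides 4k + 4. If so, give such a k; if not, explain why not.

k = 33

At k = 33 we get 4·33 + 4 = 136, and 136 = 17·8.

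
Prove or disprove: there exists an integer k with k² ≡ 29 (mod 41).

No, no such integer exists.

Apply Euler's criterion with the prime 41: 29 is a quadratic residue iff 29^20 ≡ 1 (mod 41), and a non-residue iff it is ≡ −1.
Squaring successively (mod 41): 29^2 = 841 ≡ 21; 29^4 ≡ 21² = 441 ≡ 31; 29^8 ≡ 31² = 961 ≡ 18; 29^16 ≡ 18² = 324 ≡ 37.
Since 20 = 16 + 4, 29^20 ≡ 37 · 31; multiplying out mod 41: 37·31 = 1147 ≡ 40. Thus 29^20 ≡ 40 ≡ −1 (mod 41).
By Euler's criterion 29 is a quadratic non-residue mod 41: no k satisfies k² ≡ 29 (mod 41).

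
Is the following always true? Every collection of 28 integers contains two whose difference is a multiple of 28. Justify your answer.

No, the set {105, 106, 107, 108, 109, 110, 111, 112, 113, 114, 115, 116, 117, 118, 119, 120, 121, 122, 123, 124, 125, 126, 127, 128, 129, 130, 131, 132} is a counterexample.

Try 28 consecutive integers, 105, 106, …, 132. Their remainders mod 28 are 21, 22, 23, 24, 25, 26, 27, 0, 1, 2, 3, 4, 5, 6, 7, 8, 9, 10, 11, 12, 13, 14, 15, 16, 17, 18, 19, 20 — pairwise different, as any 28 ≤ 28 consecutive integers have distinct residues.
Any two of them differ by at most 27 < 28 and by at least 1, so no difference is a multiple of 28.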